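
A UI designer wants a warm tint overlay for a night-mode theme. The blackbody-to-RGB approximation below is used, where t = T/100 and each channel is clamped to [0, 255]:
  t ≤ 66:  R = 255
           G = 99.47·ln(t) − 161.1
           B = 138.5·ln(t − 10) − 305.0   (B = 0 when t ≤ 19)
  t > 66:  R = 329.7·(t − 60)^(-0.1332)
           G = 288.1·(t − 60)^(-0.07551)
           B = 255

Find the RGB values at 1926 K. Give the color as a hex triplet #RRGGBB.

#FF8503

t = 1926/100 = 19.26; the t ≤ 66 branch applies.
R = 255 by definition for t ≤ 66.
G = 99.47·ln 19.26 − 161.1 = 99.47·2.9580 − 161.1 = 133.135.
B = 138.5·ln(19.26 − 10) − 305.0 = 138.5·ln 9.26 − 305.0 = 138.5·2.2257 − 305.0 = 3.260.
Rounded: (255, 133, 3).
In hex: #FF8503.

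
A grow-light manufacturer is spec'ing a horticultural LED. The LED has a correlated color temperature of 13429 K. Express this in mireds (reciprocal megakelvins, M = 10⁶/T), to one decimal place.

M = 10⁶ / 13429 = 74.466 → 74.5 mireds.

74.5 mireds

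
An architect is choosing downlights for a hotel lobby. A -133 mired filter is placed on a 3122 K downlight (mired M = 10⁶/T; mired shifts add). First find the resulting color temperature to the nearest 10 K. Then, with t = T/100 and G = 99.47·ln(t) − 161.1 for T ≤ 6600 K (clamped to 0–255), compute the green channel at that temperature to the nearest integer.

235

M_in = 10⁶/3122 = 320.31; M_out = 320.31 + (-133) = 187.31.
T_out = 10⁶/187.31 = 5338.8 K → 5340 K; t = 53.4.
G = 99.47·ln 53.4 − 161.1 = 99.47·3.9778 − 161.1 = 234.573.
Rounded: 235.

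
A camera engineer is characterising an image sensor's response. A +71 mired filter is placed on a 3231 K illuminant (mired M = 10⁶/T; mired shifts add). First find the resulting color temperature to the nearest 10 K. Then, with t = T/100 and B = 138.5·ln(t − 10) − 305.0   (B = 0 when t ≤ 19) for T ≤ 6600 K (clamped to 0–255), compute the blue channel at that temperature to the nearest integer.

82

M_in = 10⁶/3231 = 309.50; M_out = 309.50 + (+71) = 380.50.
T_out = 10⁶/380.50 = 2628.1 K → 2630 K; t = 26.3.
B = 138.5·ln(26.3 − 10) − 305.0 = 138.5·ln 16.3 − 305.0 = 138.5·2.7912 − 305.0 = 81.576.
Rounded: 82.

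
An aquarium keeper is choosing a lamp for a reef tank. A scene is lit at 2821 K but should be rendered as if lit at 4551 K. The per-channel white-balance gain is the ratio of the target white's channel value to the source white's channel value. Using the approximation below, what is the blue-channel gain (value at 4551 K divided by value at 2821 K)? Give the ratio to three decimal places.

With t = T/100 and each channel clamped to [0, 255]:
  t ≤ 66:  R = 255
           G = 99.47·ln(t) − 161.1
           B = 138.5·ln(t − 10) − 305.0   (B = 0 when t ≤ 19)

At 2821 K (t = 28.21):
  B = 138.5·ln(28.21 − 10) − 305.0 = 138.5·ln 18.21 − 305.0 = 138.5·2.9020 − 305.0 = 96.923.
At 4551 K (t = 45.51):
  B = 138.5·ln(45.51 − 10) − 305.0 = 138.5·ln 35.51 − 305.0 = 138.5·3.5698 − 305.0 = 189.419.
Gain = 189.419 / 96.923 = 1.9543 → 1.954.

1.954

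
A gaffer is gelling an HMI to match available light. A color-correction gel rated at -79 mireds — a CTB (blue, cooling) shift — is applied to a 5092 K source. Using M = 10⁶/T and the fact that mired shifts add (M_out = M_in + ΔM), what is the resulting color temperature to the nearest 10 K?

8520 K

M_in = 10⁶/5092 = 196.39 mireds.
M_out = 196.39 + (-79) = 117.39 mireds.
T_out = 10⁶/117.39 = 8518.9 K → 8520 K.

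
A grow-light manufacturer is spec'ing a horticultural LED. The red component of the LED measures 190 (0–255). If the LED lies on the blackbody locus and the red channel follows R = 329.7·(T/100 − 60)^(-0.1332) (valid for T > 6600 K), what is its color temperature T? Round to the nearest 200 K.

(t − 60)^(-0.1332) = 190/329.7 = 0.57628.
t − 60 = 0.57628^(1/-0.1332) = 0.57628^(-7.508) = 62.667, so t = 122.667.
T = 100·t = 12267 K → 12200 K to the nearest 200 K.

12200 K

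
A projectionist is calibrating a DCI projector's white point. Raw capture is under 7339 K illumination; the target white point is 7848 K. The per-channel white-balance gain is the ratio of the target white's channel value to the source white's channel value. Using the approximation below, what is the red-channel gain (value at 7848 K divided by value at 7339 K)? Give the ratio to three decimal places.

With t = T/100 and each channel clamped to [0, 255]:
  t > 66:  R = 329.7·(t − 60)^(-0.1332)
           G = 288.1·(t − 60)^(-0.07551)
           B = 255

At 7339 K (t = 73.39):
  R = 329.7·(73.39 − 60)^(-0.1332) = 329.7·13.39^(-0.1332) = 329.7·0.70780 = 233.363.
At 7848 K (t = 78.48):
  R = 329.7·(78.48 − 60)^(-0.1332) = 329.7·18.48^(-0.1332) = 329.7·0.67807 = 223.560.
Gain = 223.560 / 233.363 = 0.9580 → 0.958.

0.958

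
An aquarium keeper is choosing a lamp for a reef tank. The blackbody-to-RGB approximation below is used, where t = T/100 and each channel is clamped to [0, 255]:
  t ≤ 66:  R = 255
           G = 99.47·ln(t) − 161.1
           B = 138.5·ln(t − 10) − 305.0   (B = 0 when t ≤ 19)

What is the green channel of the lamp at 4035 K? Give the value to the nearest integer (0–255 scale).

207

t = 4035/100 = 40.35; the t ≤ 66 branch applies.
G = 99.47·ln 40.35 − 161.1 = 99.47·3.6976 − 161.1 = 206.699.
Rounded: 207.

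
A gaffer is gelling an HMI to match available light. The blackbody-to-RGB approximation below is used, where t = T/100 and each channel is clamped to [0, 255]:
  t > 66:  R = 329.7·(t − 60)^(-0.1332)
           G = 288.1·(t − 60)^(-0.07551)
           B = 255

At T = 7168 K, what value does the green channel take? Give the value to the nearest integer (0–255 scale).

239

t = 7168/100 = 71.68; the t > 66 branch applies.
G = 288.1·(71.68 − 60)^(-0.07551) = 288.1·11.68^(-0.07551) = 288.1·0.83061 = 239.299.
Rounded: 239.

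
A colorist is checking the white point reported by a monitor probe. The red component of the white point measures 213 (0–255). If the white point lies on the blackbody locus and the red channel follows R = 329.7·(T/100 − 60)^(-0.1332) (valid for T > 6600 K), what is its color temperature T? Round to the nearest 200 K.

(t − 60)^(-0.1332) = 213/329.7 = 0.64604.
t − 60 = 0.64604^(1/-0.1332) = 0.64604^(-7.508) = 26.575, so t = 86.575.
T = 100·t = 8657 K → 8600 K to the nearest 200 K.

8600 K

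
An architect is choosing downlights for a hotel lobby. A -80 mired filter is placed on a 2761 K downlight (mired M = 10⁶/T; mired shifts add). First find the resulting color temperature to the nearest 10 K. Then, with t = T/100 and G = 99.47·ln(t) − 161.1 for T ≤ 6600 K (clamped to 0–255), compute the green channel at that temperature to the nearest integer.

194

M_in = 10⁶/2761 = 362.19; M_out = 362.19 + (-80) = 282.19.
T_out = 10⁶/282.19 = 3543.7 K → 3540 K; t = 35.4.
G = 99.47·ln 35.4 − 161.1 = 99.47·3.5667 − 161.1 = 193.681.
Rounded: 194.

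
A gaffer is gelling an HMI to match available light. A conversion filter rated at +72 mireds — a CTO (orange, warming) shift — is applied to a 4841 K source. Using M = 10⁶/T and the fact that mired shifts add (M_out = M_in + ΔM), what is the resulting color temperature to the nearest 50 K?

M_in = 10⁶/4841 = 206.57 mireds.
M_out = 206.57 + (+72) = 278.57 mireds.
T_out = 10⁶/278.57 = 3589.8 K → 3600 K.

3600 K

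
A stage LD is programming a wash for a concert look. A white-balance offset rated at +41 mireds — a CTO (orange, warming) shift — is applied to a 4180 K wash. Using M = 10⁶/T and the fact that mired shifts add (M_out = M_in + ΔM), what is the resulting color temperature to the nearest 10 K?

3570 K

M_in = 10⁶/4180 = 239.23 mireds.
M_out = 239.23 + (+41) = 280.23 mireds.
T_out = 10⁶/280.23 = 3568.4 K → 3570 K.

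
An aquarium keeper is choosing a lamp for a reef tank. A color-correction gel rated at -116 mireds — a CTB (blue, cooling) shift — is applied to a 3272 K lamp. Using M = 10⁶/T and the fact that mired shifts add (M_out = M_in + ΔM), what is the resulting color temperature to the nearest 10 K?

M_in = 10⁶/3272 = 305.62 mireds.
M_out = 305.62 + (-116) = 189.62 mireds.
T_out = 10⁶/189.62 = 5273.6 K → 5270 K.

5270 K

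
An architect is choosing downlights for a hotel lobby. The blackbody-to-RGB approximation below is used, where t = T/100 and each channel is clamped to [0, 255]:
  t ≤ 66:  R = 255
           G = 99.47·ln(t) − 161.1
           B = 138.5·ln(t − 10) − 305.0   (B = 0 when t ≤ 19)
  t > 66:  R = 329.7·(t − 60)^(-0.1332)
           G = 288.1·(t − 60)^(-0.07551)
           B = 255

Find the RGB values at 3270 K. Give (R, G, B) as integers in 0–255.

(255, 186, 127)

t = 3270/100 = 32.7; the t ≤ 66 branch applies.
R = 255 by definition for t ≤ 66.
G = 99.47·ln 32.7 − 161.1 = 99.47·3.4874 − 161.1 = 185.789.
B = 138.5·ln(32.7 − 10) − 305.0 = 138.5·ln 22.7 − 305.0 = 138.5·3.1224 − 305.0 = 127.448.
Rounded: (255, 186, 127).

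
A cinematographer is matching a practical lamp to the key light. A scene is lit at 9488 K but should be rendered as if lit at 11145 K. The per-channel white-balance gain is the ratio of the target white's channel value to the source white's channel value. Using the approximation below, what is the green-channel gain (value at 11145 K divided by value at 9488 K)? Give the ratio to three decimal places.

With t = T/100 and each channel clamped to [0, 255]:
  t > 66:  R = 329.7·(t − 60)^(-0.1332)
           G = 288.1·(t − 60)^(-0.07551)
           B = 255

0.971

At 9488 K (t = 94.88):
  G = 288.1·(94.88 − 60)^(-0.07551) = 288.1·34.88^(-0.07551) = 288.1·0.76475 = 220.325.
At 11145 K (t = 111.45):
  G = 288.1·(111.45 − 60)^(-0.07551) = 288.1·51.45^(-0.07551) = 288.1·0.74263 = 213.952.
Gain = 213.952 / 220.325 = 0.9711 → 0.971.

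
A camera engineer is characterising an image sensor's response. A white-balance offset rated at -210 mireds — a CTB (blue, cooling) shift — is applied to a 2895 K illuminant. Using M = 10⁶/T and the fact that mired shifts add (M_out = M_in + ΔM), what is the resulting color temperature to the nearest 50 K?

M_in = 10⁶/2895 = 345.42 mireds.
M_out = 345.42 + (-210) = 135.42 mireds.
T_out = 10⁶/135.42 = 7384.3 K → 7400 K.

7400 K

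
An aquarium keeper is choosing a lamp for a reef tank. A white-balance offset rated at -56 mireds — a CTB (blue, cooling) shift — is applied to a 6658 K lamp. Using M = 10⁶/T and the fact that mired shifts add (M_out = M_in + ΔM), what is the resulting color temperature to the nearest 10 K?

M_in = 10⁶/6658 = 150.20 mireds.
M_out = 150.20 + (-56) = 94.20 mireds.
T_out = 10⁶/94.20 = 10616.2 K → 10620 K.

10620 K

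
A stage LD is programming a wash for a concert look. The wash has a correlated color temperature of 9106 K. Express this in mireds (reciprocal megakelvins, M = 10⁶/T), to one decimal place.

M = 10⁶ / 9106 = 109.818 → 109.8 mireds.

109.8 mireds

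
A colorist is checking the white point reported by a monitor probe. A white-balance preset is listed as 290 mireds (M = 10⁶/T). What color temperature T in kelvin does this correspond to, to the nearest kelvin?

3448 K

T = 10⁶ / 290 = 3448.28 K → 3448 K.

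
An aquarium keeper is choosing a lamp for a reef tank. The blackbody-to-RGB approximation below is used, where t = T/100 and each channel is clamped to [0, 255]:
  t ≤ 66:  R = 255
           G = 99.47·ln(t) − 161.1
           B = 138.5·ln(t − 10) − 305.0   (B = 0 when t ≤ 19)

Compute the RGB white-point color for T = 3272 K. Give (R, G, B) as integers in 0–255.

t = 3272/100 = 32.72; the t ≤ 66 branch applies.
R = 255 by definition for t ≤ 66.
G = 99.47·ln 32.72 − 161.1 = 99.47·3.4880 − 161.1 = 185.850.
B = 138.5·ln(32.72 − 10) − 305.0 = 138.5·ln 22.72 − 305.0 = 138.5·3.1232 − 305.0 = 127.570.
Rounded: (255, 186, 128).

(255, 186, 128)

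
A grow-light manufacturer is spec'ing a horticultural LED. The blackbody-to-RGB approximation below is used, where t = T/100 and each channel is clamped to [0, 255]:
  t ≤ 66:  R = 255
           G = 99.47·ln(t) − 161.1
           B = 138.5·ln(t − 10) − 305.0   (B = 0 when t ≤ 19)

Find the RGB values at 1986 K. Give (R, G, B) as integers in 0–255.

t = 1986/100 = 19.86; the t ≤ 66 branch applies.
R = 255 by definition for t ≤ 66.
G = 99.47·ln 19.86 − 161.1 = 99.47·2.9887 − 161.1 = 136.187.
B = 138.5·ln(19.86 − 10) − 305.0 = 138.5·ln 9.86 − 305.0 = 138.5·2.2885 − 305.0 = 11.955.
Rounded: (255, 136, 12).

(255, 136, 12)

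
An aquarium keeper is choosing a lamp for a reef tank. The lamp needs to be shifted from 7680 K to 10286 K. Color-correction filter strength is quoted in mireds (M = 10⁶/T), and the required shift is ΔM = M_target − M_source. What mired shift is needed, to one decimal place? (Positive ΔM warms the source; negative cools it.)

-33.0 mireds

M_source = 10⁶/7680 = 130.208; M_target = 10⁶/10286 = 97.220.
ΔM = 97.220 − 130.208 = -32.989 → -33.0 mireds, a cooling shift.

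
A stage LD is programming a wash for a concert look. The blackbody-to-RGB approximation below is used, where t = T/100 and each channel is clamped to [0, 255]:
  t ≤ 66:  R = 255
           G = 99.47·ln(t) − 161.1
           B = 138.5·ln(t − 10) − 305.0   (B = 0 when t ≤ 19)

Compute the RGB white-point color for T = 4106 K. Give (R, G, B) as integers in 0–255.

(255, 208, 171)

t = 4106/100 = 41.06; the t ≤ 66 branch applies.
R = 255 by definition for t ≤ 66.
G = 99.47·ln 41.06 − 161.1 = 99.47·3.7150 − 161.1 = 208.434.
B = 138.5·ln(41.06 − 10) − 305.0 = 138.5·ln 31.06 − 305.0 = 138.5·3.4359 − 305.0 = 170.875.
Rounded: (255, 208, 171).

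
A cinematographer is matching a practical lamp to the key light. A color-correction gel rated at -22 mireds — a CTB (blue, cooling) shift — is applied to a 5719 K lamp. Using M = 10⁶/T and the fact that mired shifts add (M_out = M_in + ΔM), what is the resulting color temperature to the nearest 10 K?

M_in = 10⁶/5719 = 174.86 mireds.
M_out = 174.86 + (-22) = 152.86 mireds.
T_out = 10⁶/152.86 = 6542.1 K → 6540 K.

6540 K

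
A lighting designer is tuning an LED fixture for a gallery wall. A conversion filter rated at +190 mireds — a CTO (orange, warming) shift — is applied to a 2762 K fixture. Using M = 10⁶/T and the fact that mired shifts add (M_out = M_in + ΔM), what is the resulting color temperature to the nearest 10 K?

1810 K

M_in = 10⁶/2762 = 362.06 mireds.
M_out = 362.06 + (+190) = 552.06 mireds.
T_out = 10⁶/552.06 = 1811.4 K → 1810 K.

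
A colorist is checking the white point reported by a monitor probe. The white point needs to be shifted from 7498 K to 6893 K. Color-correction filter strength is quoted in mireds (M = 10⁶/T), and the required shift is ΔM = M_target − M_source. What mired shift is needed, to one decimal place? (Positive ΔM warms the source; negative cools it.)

+11.7 mireds

M_source = 10⁶/7498 = 133.369; M_target = 10⁶/6893 = 145.075.
ΔM = 145.075 − 133.369 = 11.706 → +11.7 mireds, a warming shift.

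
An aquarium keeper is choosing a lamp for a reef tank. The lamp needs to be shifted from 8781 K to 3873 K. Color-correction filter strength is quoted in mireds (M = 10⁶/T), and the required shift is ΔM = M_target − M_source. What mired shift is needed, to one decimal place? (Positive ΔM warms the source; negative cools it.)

+144.3 mireds

M_source = 10⁶/8781 = 113.882; M_target = 10⁶/3873 = 258.198.
ΔM = 258.198 − 113.882 = 144.316 → +144.3 mireds, a warming shift.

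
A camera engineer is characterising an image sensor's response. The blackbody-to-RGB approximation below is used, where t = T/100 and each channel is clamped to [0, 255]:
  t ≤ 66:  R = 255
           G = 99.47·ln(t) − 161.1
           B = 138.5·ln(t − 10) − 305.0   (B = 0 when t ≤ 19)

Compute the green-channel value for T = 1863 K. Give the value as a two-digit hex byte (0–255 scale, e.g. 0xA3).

t = 1863/100 = 18.63; the t ≤ 66 branch applies.
G = 99.47·ln 18.63 − 161.1 = 99.47·2.9248 − 161.1 = 129.827.
Rounded: 130; in hex, 0x82.

0x82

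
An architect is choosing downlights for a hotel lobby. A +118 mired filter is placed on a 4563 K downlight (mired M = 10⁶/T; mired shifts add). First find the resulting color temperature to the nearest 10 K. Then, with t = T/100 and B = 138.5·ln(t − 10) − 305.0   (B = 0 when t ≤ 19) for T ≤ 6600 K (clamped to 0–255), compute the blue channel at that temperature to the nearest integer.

M_in = 10⁶/4563 = 219.15; M_out = 219.15 + (+118) = 337.15.
T_out = 10⁶/337.15 = 2966.0 K → 2970 K; t = 29.7.
B = 138.5·ln(29.7 − 10) − 305.0 = 138.5·ln 19.7 − 305.0 = 138.5·2.9806 − 305.0 = 107.816.
Rounded: 108.

108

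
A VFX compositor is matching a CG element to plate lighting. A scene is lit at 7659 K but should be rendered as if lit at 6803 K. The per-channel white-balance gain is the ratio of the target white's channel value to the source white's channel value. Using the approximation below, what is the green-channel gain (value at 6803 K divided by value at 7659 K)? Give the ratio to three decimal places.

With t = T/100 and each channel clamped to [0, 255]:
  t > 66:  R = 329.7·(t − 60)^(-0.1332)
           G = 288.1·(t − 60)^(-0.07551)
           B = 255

At 7659 K (t = 76.59):
  G = 288.1·(76.59 − 60)^(-0.07551) = 288.1·16.59^(-0.07551) = 288.1·0.80889 = 233.041.
At 6803 K (t = 68.03):
  G = 288.1·(68.03 − 60)^(-0.07551) = 288.1·8.03^(-0.07551) = 288.1·0.85445 = 246.166.
Gain = 246.166 / 233.041 = 1.0563 → 1.056.

1.056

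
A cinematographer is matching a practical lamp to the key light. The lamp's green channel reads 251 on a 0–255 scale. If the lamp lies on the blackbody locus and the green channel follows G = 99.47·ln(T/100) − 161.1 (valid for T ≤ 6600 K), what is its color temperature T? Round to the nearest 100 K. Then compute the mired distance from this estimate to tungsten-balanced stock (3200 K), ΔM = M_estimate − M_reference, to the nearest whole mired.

-154 mireds

ln t = (251 + 161.1) / 99.47 = 4.1430.
t = e^4.1430 = 62.989.
T = 100·t = 6299 K → 6300 K to the nearest 100 K.
M_estimate = 10⁶/6300 = 158.73; M_reference = 10⁶/3200 = 312.50.
ΔM = 158.73 − 312.50 = -153.77 → -154 mireds.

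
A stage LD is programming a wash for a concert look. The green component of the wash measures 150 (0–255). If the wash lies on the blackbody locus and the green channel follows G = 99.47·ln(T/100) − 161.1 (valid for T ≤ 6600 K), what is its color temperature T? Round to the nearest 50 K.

ln t = (150 + 161.1) / 99.47 = 3.1276.
t = e^3.1276 = 22.819.
T = 100·t = 2282 K → 2300 K to the nearest 50 K.

2300 K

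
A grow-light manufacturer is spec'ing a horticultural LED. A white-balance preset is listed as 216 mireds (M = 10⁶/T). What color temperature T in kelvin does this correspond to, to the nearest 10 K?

4630 K

T = 10⁶ / 216 = 4629.63 K → 4630 K.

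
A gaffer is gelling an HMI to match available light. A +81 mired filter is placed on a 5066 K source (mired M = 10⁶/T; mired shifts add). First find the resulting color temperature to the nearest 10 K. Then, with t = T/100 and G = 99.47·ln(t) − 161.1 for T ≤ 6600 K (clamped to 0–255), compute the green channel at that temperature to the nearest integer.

M_in = 10⁶/5066 = 197.39; M_out = 197.39 + (+81) = 278.39.
T_out = 10⁶/278.39 = 3592.0 K → 3590 K; t = 35.9.
G = 99.47·ln 35.9 − 161.1 = 99.47·3.5807 − 161.1 = 195.076.
Rounded: 195.

195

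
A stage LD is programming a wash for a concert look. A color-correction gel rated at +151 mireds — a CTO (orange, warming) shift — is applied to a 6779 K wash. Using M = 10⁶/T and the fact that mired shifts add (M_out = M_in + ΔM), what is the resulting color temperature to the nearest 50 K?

3350 K

M_in = 10⁶/6779 = 147.51 mireds.
M_out = 147.51 + (+151) = 298.51 mireds.
T_out = 10⁶/298.51 = 3349.9 K → 3350 K.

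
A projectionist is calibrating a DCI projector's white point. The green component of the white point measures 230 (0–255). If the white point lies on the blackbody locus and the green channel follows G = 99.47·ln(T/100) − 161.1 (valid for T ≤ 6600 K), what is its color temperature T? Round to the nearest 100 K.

5100 K

ln t = (230 + 161.1) / 99.47 = 3.9318.
t = e^3.9318 = 51.001.
T = 100·t = 5100 K → 5100 K to the nearest 100 K.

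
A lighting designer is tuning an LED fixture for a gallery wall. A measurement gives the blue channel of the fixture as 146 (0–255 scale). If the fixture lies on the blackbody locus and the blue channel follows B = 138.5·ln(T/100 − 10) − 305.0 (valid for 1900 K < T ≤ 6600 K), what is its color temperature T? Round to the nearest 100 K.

ln(t − 10) = (146 + 305.0) / 138.5 = 3.2563.
t − 10 = e^3.2563 = 25.954, so t = 35.954.
T = 100·t = 3595 K → 3600 K to the nearest 100 K.

3600 K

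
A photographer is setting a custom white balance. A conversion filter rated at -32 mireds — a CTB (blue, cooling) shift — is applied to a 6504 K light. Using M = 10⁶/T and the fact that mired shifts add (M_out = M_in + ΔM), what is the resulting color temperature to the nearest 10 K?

M_in = 10⁶/6504 = 153.75 mireds.
M_out = 153.75 + (-32) = 121.75 mireds.
T_out = 10⁶/121.75 = 8213.4 K → 8210 K.

8210 K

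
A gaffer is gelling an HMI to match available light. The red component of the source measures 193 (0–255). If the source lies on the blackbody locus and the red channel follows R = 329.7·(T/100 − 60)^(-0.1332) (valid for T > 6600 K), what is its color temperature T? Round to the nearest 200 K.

11600 K

(t − 60)^(-0.1332) = 193/329.7 = 0.58538.
t − 60 = 0.58538^(1/-0.1332) = 0.58538^(-7.508) = 55.713, so t = 115.713.
T = 100·t = 11571 K → 11600 K to the nearest 200 K.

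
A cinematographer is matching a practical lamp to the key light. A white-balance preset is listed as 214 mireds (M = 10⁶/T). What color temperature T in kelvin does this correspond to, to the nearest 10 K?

4670 K

T = 10⁶ / 214 = 4672.90 K → 4670 K.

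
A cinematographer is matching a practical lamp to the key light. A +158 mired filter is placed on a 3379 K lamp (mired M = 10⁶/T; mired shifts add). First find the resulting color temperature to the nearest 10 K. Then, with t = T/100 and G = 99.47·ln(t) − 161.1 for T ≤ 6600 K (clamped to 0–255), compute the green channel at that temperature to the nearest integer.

M_in = 10⁶/3379 = 295.95; M_out = 295.95 + (+158) = 453.95.
T_out = 10⁶/453.95 = 2202.9 K → 2200 K; t = 22.
G = 99.47·ln 22 − 161.1 = 99.47·3.0910 − 161.1 = 146.366.
Rounded: 146.

146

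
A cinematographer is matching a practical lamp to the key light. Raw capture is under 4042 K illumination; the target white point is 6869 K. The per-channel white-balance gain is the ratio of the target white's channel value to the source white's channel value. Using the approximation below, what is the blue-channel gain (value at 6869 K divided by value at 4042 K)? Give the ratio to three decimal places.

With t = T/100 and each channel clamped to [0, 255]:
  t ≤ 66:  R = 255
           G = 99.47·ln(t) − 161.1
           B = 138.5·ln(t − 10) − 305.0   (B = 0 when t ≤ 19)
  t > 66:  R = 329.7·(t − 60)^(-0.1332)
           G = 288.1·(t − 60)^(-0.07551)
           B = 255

At 4042 K (t = 40.42):
  B = 138.5·ln(40.42 − 10) − 305.0 = 138.5·ln 30.42 − 305.0 = 138.5·3.4151 − 305.0 = 167.991.
At 6869 K (t = 68.69):
  B = 255 by definition for t > 66.
Gain = 255.000 / 167.991 = 1.5179 → 1.518.

1.518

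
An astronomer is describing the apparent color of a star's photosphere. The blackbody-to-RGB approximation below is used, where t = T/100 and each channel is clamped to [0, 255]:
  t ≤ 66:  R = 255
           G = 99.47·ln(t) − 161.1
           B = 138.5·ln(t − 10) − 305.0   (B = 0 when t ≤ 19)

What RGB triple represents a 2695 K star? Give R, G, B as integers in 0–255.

t = 2695/100 = 26.95; the t ≤ 66 branch applies.
R = 255 by definition for t ≤ 66.
G = 99.47·ln 26.95 − 161.1 = 99.47·3.2940 − 161.1 = 166.553.
B = 138.5·ln(26.95 − 10) − 305.0 = 138.5·ln 16.95 − 305.0 = 138.5·2.8303 − 305.0 = 86.992.
Rounded: (255, 167, 87).

R=255, G=167, B=87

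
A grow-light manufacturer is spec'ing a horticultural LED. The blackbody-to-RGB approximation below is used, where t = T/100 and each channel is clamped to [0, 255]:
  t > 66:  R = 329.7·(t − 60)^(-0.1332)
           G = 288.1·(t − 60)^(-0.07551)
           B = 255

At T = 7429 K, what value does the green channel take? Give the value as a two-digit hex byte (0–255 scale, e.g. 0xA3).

0xEC

t = 7429/100 = 74.29; the t > 66 branch applies.
G = 288.1·(74.29 − 60)^(-0.07551) = 288.1·14.29^(-0.07551) = 288.1·0.81806 = 235.682.
Rounded: 236; in hex, 0xEC.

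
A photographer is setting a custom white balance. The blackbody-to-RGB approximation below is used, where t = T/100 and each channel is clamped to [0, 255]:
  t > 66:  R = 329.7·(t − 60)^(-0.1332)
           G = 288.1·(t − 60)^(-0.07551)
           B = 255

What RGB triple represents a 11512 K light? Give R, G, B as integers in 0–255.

t = 11512/100 = 115.12; the t > 66 branch applies.
R = 329.7·(115.12 − 60)^(-0.1332) = 329.7·55.12^(-0.1332) = 329.7·0.58622 = 193.275.
G = 288.1·(115.12 − 60)^(-0.07551) = 288.1·55.12^(-0.07551) = 288.1·0.73878 = 212.842.
B = 255 by definition for t > 66.
Rounded: (193, 213, 255).

R=193, G=213, B=255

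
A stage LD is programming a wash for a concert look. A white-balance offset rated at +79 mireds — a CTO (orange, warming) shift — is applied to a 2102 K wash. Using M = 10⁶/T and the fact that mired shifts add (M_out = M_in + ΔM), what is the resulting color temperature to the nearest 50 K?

1800 K

M_in = 10⁶/2102 = 475.74 mireds.
M_out = 475.74 + (+79) = 554.74 mireds.
T_out = 10⁶/554.74 = 1802.7 K → 1800 K.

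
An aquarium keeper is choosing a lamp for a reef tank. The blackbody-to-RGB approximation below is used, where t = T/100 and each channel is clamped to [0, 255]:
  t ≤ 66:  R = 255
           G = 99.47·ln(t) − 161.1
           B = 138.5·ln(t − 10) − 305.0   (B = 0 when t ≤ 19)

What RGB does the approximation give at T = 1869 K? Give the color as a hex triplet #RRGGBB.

#FF8200

t = 1869/100 = 18.69; the t ≤ 66 branch applies.
R = 255 by definition for t ≤ 66.
G = 99.47·ln 18.69 − 161.1 = 99.47·2.9280 − 161.1 = 130.147.
t = 18.69 ≤ 19, so B = 0.
Rounded: (255, 130, 0).
In hex: #FF8200.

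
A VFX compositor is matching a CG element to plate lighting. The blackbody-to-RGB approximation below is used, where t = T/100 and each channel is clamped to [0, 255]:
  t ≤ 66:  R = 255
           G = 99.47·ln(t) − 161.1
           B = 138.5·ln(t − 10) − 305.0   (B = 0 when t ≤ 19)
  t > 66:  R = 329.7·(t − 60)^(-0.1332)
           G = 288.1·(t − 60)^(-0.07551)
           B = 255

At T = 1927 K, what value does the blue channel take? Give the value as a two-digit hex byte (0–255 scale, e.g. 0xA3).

t = 1927/100 = 19.27; the t ≤ 66 branch applies.
B = 138.5·ln(19.27 − 10) − 305.0 = 138.5·ln 9.27 − 305.0 = 138.5·2.2268 − 305.0 = 3.409.
Rounded: 3; in hex, 0x03.

0x03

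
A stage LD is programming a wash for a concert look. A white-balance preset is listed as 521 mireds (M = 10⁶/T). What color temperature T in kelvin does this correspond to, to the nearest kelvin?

1919 K

T = 10⁶ / 521 = 1919.39 K → 1919 K.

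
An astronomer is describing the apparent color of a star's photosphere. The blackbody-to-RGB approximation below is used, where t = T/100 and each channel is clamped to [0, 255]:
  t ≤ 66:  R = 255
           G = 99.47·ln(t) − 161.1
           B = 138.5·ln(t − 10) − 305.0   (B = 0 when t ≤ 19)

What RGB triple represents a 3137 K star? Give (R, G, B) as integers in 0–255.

(255, 182, 119)

t = 3137/100 = 31.37; the t ≤ 66 branch applies.
R = 255 by definition for t ≤ 66.
G = 99.47·ln 31.37 − 161.1 = 99.47·3.4459 − 161.1 = 181.659.
B = 138.5·ln(31.37 − 10) − 305.0 = 138.5·ln 21.37 − 305.0 = 138.5·3.0620 − 305.0 = 119.085.
Rounded: (255, 182, 119).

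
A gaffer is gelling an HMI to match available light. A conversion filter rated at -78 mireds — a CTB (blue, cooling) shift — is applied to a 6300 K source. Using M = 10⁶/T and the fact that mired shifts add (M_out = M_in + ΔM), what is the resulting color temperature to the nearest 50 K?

M_in = 10⁶/6300 = 158.73 mireds.
M_out = 158.73 + (-78) = 80.73 mireds.
T_out = 10⁶/80.73 = 12386.9 K → 12400 K.

12400 K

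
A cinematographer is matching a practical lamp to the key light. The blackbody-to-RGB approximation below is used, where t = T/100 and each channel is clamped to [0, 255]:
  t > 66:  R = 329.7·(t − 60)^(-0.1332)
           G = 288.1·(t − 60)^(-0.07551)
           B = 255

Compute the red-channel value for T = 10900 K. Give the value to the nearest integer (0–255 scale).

t = 10900/100 = 109; the t > 66 branch applies.
R = 329.7·(109 − 60)^(-0.1332) = 329.7·49^(-0.1332) = 329.7·0.59548 = 196.329.
Rounded: 196.

196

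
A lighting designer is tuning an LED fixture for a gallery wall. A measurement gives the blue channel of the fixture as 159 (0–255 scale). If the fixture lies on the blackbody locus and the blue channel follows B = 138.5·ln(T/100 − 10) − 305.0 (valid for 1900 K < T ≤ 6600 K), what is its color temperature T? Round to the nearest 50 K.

3850 K

ln(t − 10) = (159 + 305.0) / 138.5 = 3.3502.
t − 10 = e^3.3502 = 28.508, so t = 38.508.
T = 100·t = 3851 K → 3850 K to the nearest 50 K.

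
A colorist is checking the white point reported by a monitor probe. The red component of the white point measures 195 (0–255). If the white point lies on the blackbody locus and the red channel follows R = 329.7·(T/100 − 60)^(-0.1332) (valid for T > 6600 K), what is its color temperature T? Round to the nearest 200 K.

(t − 60)^(-0.1332) = 195/329.7 = 0.59145.
t − 60 = 0.59145^(1/-0.1332) = 0.59145^(-7.508) = 51.564, so t = 111.564.
T = 100·t = 11156 K → 11200 K to the nearest 200 K.

11200 K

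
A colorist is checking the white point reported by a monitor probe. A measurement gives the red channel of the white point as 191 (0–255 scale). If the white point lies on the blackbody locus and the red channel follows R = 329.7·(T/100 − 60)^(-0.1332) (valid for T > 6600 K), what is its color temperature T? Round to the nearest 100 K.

12000 K

(t − 60)^(-0.1332) = 191/329.7 = 0.57931.
t − 60 = 0.57931^(1/-0.1332) = 0.57931^(-7.508) = 60.245, so t = 120.245.
T = 100·t = 12025 K → 12000 K to the nearest 100 K.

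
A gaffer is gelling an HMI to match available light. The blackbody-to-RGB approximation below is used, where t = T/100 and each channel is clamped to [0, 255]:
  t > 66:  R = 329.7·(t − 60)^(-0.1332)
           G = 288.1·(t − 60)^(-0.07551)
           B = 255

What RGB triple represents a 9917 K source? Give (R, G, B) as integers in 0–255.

t = 9917/100 = 99.17; the t > 66 branch applies.
R = 329.7·(99.17 − 60)^(-0.1332) = 329.7·39.17^(-0.1332) = 329.7·0.61351 = 202.273.
G = 288.1·(99.17 − 60)^(-0.07551) = 288.1·39.17^(-0.07551) = 288.1·0.75808 = 218.403.
B = 255 by definition for t > 66.
Rounded: (202, 218, 255).

(202, 218, 255)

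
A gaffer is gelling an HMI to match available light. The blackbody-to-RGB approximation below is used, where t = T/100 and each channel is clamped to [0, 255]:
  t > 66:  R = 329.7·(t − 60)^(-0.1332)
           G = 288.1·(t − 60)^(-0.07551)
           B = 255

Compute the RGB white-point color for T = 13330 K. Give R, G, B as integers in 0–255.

t = 13330/100 = 133.3; the t > 66 branch applies.
R = 329.7·(133.3 − 60)^(-0.1332) = 329.7·73.3^(-0.1332) = 329.7·0.56438 = 186.075.
G = 288.1·(133.3 − 60)^(-0.07551) = 288.1·73.3^(-0.07551) = 288.1·0.72305 = 208.310.
B = 255 by definition for t > 66.
Rounded: (186, 208, 255).

R=186, G=208, B=255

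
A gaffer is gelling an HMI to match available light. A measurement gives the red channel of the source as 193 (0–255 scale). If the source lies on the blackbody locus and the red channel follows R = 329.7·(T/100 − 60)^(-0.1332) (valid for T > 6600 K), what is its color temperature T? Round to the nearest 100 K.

(t − 60)^(-0.1332) = 193/329.7 = 0.58538.
t − 60 = 0.58538^(1/-0.1332) = 0.58538^(-7.508) = 55.713, so t = 115.713.
T = 100·t = 11571 K → 11600 K to the nearest 100 K.

11600 K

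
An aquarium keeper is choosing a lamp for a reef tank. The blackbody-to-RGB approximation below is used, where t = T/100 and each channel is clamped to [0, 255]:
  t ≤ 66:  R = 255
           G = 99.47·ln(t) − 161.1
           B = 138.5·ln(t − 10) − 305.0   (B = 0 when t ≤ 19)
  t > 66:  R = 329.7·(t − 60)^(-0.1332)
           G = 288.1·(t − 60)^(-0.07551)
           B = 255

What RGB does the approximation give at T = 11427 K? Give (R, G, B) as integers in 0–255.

(194, 213, 255)

t = 11427/100 = 114.27; the t > 66 branch applies.
R = 329.7·(114.27 − 60)^(-0.1332) = 329.7·54.27^(-0.1332) = 329.7·0.58743 = 193.676.
G = 288.1·(114.27 − 60)^(-0.07551) = 288.1·54.27^(-0.07551) = 288.1·0.73965 = 213.092.
B = 255 by definition for t > 66.
Rounded: (194, 213, 255).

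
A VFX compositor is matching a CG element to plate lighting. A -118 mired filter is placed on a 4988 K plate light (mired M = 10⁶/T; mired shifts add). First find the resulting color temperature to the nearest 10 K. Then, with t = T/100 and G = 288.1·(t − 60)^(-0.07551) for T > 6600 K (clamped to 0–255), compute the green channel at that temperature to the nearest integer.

M_in = 10⁶/4988 = 200.48; M_out = 200.48 + (-118) = 82.48.
T_out = 10⁶/82.48 = 12124.0 K → 12120 K; t = 121.2.
G = 288.1·(121.2 − 60)^(-0.07551) = 288.1·61.2^(-0.07551) = 288.1·0.73296 = 211.167.
Rounded: 211.

211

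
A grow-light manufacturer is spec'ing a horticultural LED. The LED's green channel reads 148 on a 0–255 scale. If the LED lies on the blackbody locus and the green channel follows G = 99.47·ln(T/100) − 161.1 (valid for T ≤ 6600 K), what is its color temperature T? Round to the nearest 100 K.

2200 K

ln t = (148 + 161.1) / 99.47 = 3.1075.
t = e^3.1075 = 22.364.
T = 100·t = 2236 K → 2200 K to the nearest 100 K.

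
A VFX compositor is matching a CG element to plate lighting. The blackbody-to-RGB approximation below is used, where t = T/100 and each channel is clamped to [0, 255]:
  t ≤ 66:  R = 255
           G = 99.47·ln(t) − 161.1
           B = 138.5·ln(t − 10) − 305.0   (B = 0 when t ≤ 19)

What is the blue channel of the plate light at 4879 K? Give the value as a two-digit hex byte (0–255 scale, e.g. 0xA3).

t = 4879/100 = 48.79; the t ≤ 66 branch applies.
B = 138.5·ln(48.79 − 10) − 305.0 = 138.5·ln 38.79 − 305.0 = 138.5·3.6582 − 305.0 = 201.656.
Rounded: 202; in hex, 0xCA.

0xCA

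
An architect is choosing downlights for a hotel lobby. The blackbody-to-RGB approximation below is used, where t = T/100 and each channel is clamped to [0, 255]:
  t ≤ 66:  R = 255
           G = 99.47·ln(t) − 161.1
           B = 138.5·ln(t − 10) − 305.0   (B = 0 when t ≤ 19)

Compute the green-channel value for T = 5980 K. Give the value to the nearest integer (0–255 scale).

t = 5980/100 = 59.8; the t ≤ 66 branch applies.
G = 99.47·ln 59.8 − 161.1 = 99.47·4.0910 − 161.1 = 245.832.
Rounded: 246.

246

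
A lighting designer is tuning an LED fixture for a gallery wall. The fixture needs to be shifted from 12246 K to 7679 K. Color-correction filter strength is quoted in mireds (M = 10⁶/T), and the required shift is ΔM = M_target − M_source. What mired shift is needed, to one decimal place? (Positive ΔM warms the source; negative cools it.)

M_source = 10⁶/12246 = 81.659; M_target = 10⁶/7679 = 130.225.
ΔM = 130.225 − 81.659 = 48.566 → +48.6 mireds, a warming shift.

+48.6 mireds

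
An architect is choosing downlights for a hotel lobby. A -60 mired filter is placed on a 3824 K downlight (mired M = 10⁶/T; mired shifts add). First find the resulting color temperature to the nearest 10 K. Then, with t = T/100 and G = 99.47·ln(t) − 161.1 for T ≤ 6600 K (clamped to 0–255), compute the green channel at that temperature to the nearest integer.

M_in = 10⁶/3824 = 261.51; M_out = 261.51 + (-60) = 201.51.
T_out = 10⁶/201.51 = 4962.6 K → 4960 K; t = 49.6.
G = 99.47·ln 49.6 − 161.1 = 99.47·3.9040 − 161.1 = 227.230.
Rounded: 227.

227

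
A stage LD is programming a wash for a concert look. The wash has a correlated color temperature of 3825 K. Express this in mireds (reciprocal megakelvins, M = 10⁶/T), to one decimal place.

261.4 mireds

M = 10⁶ / 3825 = 261.438 → 261.4 mireds.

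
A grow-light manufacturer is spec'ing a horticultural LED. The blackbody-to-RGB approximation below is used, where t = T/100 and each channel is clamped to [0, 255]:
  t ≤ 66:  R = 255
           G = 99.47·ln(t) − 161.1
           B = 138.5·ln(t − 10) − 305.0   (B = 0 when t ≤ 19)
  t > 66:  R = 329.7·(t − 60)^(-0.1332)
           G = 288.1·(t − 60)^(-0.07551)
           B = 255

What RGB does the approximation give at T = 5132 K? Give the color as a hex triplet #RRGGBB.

t = 5132/100 = 51.32; the t ≤ 66 branch applies.
R = 255 by definition for t ≤ 66.
G = 99.47·ln 51.32 − 161.1 = 99.47·3.9381 − 161.1 = 230.621.
B = 138.5·ln(51.32 − 10) − 305.0 = 138.5·ln 41.32 − 305.0 = 138.5·3.7213 − 305.0 = 210.407.
Rounded: (255, 231, 210).
In hex: #FFE7D2.

#FFE7D2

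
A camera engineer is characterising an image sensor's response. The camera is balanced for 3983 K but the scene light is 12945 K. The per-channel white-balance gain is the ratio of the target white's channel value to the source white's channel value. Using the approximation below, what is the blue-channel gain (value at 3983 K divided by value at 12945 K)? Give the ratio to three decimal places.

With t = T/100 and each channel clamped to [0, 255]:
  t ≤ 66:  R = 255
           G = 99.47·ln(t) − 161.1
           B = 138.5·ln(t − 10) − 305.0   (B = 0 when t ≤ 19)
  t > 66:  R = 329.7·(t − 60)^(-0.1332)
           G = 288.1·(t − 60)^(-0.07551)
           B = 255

0.648

At 12945 K (t = 129.45):
  B = 255 by definition for t > 66.
At 3983 K (t = 39.83):
  B = 138.5·ln(39.83 − 10) − 305.0 = 138.5·ln 29.83 − 305.0 = 138.5·3.3955 − 305.0 = 165.279.
Gain = 165.279 / 255.000 = 0.6482 → 0.648.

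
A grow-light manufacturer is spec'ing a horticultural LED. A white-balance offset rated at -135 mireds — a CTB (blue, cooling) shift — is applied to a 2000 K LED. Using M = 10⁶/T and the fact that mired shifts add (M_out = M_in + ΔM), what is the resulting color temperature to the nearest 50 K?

2750 K

M_in = 10⁶/2000 = 500.00 mireds.
M_out = 500.00 + (-135) = 365.00 mireds.
T_out = 10⁶/365.00 = 2739.7 K → 2750 K.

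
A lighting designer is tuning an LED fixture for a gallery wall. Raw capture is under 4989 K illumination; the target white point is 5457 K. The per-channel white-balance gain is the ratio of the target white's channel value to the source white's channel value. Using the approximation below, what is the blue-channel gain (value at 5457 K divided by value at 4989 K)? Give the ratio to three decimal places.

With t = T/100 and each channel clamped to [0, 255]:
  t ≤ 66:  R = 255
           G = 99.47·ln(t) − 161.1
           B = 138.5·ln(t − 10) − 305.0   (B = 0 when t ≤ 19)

At 4989 K (t = 49.89):
  B = 138.5·ln(49.89 − 10) − 305.0 = 138.5·ln 39.89 − 305.0 = 138.5·3.6861 − 305.0 = 205.528.
At 5457 K (t = 54.57):
  B = 138.5·ln(54.57 − 10) − 305.0 = 138.5·ln 44.57 − 305.0 = 138.5·3.7971 − 305.0 = 220.893.
Gain = 220.893 / 205.528 = 1.0748 → 1.075.

1.075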